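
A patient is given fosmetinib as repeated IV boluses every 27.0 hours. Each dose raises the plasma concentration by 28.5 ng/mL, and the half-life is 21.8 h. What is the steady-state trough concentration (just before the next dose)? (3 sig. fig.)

k = ln 2 / 21.8 = 0.03180 h⁻¹
Fraction remaining after one interval: e^(−kτ) = e^(−0.03180 × 27.0) = 0.4238
R = 1 / (1 − 0.4238) = 1.736
Css,max = 28.5 × 1.736 = 49.46 ng/mL
Css,min = Css,max × e^(−kτ) = 49.46 × 0.4238 ≈ 21.0 ng/mL

21.0 ng/mL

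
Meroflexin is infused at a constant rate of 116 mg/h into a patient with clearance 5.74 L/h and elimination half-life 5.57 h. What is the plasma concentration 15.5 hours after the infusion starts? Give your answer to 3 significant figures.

17.3 mg/L

Css = rate / CL = 116 / 5.74 = 20.21 mg/L
k = ln 2 / 5.57 = 0.1244 h⁻¹
C(t) = Css (1 − e^(−kt)) = 20.21 × (1 − e^(−1.929)) = 20.21 × 0.8547 ≈ 17.3 mg/L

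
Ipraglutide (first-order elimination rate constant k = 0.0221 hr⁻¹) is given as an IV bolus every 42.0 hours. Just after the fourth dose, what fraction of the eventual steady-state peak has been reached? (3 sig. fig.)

0.976

f_n = 1 − e^(−nkτ) = 1 − e^(−4 × 0.02210 × 42.0) = 1 − e^(−3.713) = 1 − 0.02441 ≈ 0.976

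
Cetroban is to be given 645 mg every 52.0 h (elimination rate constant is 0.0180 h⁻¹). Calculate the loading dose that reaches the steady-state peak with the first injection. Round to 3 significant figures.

Accumulation ratio R = 1 / (1 − e^(−kτ)) = 1 / (1 − e^(−0.01800×52.0)) = 1 / (1 − 0.3922) = 1.645
Loading dose = maintenance dose × R = 645 × 1.645 ≈ 1060 mg

1060 mg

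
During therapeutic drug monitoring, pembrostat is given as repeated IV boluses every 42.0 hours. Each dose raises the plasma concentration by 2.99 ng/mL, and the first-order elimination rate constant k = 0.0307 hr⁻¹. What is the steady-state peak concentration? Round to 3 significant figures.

Fraction remaining after one interval: e^(−kτ) = e^(−0.03070 × 42.0) = 0.2754
R = 1 / (1 − 0.2754) = 1.380
Css,max = 2.99 × 1.380 ≈ 4.13 ng/mL

4.13 ng/mL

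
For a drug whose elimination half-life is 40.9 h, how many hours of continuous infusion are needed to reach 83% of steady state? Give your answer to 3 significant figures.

105 hours

k = ln 2 / 40.9 = 0.01695 h⁻¹
f = 1 − e^(−kt)  ⇒  t = −ln(1 − f) / k
t = −ln(1 − 0.83) / 0.01695 = 1.772 / 0.01695 ≈ 105 hours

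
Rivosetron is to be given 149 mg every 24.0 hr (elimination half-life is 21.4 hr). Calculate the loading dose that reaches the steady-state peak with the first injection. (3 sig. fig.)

276 mg

k = ln 2 / 21.4 = 0.03239 hr⁻¹
Accumulation ratio R = 1 / (1 − e^(−kτ)) = 1 / (1 − e^(−0.03239×24.0)) = 1 / (1 − 0.4596) = 1.851
Loading dose = maintenance dose × R = 149 × 1.851 ≈ 276 mg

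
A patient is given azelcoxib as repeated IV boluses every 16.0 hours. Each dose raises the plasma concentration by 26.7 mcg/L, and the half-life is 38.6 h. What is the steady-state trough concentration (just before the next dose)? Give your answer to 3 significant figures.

80.2 mcg/L

k = ln 2 / 38.6 = 0.01796 h⁻¹
Fraction remaining after one interval: e^(−kτ) = e^(−0.01796 × 16.0) = 0.7503
R = 1 / (1 − 0.7503) = 4.004
Css,max = 26.7 × 4.004 = 106.9 mcg/L
Css,min = Css,max × e^(−kτ) = 106.9 × 0.7503 ≈ 80.2 mcg/L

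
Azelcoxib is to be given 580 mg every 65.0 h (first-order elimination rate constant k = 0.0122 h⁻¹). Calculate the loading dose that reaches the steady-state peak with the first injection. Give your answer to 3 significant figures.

Accumulation ratio R = 1 / (1 − e^(−kτ)) = 1 / (1 − e^(−0.01220×65.0)) = 1 / (1 − 0.4525) = 1.826
Loading dose = maintenance dose × R = 580 × 1.826 ≈ 1060 mg

1060 mg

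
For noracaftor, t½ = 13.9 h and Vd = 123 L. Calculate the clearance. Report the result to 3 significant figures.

6.13 L/h

k = ln 2 / t½ = ln 2 / 13.9 = 0.04987 h⁻¹
CL = k · V = 0.04987 × 123 ≈ 6.13 L/h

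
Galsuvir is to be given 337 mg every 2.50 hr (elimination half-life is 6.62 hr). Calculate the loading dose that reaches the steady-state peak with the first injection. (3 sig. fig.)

1460 mg

k = ln 2 / 6.62 = 0.1047 hr⁻¹
Accumulation ratio R = 1 / (1 − e^(−kτ)) = 1 / (1 − e^(−0.1047×2.50)) = 1 / (1 − 0.7697) = 4.342
Loading dose = maintenance dose × R = 337 × 4.342 ≈ 1460 mg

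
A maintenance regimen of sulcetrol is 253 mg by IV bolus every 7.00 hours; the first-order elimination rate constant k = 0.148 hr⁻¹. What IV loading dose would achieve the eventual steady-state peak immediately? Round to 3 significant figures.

392 mg

Accumulation ratio R = 1 / (1 − e^(−kτ)) = 1 / (1 − e^(−0.1480×7.00)) = 1 / (1 − 0.3549) = 1.550
Loading dose = maintenance dose × R = 253 × 1.550 ≈ 392 mg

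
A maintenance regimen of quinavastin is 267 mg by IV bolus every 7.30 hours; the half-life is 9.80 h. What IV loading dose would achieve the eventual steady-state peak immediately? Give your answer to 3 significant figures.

k = ln 2 / 9.80 = 0.07073 h⁻¹
Accumulation ratio R = 1 / (1 − e^(−kτ)) = 1 / (1 − e^(−0.07073×7.30)) = 1 / (1 − 0.5967) = 2.480
Loading dose = maintenance dose × R = 267 × 2.480 ≈ 662 mg

662 mg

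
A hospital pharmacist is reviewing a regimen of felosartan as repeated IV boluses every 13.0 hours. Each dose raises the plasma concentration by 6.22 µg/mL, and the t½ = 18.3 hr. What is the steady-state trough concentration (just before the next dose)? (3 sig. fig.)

9.78 µg/mL

k = ln 2 / 18.3 = 0.03788 hr⁻¹
Fraction remaining after one interval: e^(−kτ) = e^(−0.03788 × 13.0) = 0.6112
R = 1 / (1 − 0.6112) = 2.572
Css,max = 6.22 × 2.572 = 16.00 µg/mL
Css,min = Css,max × e^(−kτ) = 16.00 × 0.6112 ≈ 9.78 µg/mL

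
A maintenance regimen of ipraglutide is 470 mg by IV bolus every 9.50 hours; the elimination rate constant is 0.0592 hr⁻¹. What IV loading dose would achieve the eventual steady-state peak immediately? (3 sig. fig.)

Accumulation ratio R = 1 / (1 − e^(−kτ)) = 1 / (1 − e^(−0.05920×9.50)) = 1 / (1 − 0.5698) = 2.325
Loading dose = maintenance dose × R = 470 × 2.325 ≈ 1090 mg

1090 mg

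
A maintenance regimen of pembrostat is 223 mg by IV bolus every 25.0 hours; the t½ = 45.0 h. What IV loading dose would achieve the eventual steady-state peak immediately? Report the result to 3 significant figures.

698 mg

k = ln 2 / 45.0 = 0.01540 h⁻¹
Accumulation ratio R = 1 / (1 − e^(−kτ)) = 1 / (1 − e^(−0.01540×25.0)) = 1 / (1 − 0.6804) = 3.129
Loading dose = maintenance dose × R = 223 × 3.129 ≈ 698 mg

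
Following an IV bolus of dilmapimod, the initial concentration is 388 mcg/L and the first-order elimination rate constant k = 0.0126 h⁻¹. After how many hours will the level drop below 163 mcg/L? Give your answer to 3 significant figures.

68.8 hours

C(t) = C₀ e^(−kt)  ⇒  t = ln(C₀/C) / k
t = ln(388/163) / 0.01260 = 0.8673 / 0.01260 ≈ 68.8 hours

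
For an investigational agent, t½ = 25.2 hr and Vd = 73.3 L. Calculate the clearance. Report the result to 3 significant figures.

k = ln 2 / t½ = ln 2 / 25.2 = 0.02751 hr⁻¹
CL = k · V = 0.02751 × 73.3 ≈ 2.02 L/hr

2.02 L/hr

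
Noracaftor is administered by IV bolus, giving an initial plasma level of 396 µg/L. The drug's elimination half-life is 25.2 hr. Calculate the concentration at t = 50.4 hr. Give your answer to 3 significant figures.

k = ln 2 / 25.2 = 0.02751 hr⁻¹
C(t) = C₀ e^(−kt) = 396 × e^(−0.02751 × 50.4) = 396 × e^(−1.386) = 396 × 0.2500 ≈ 99.0 µg/L

99.0 µg/L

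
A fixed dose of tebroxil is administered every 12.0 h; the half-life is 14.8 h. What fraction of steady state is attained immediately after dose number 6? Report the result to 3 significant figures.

k = ln 2 / 14.8 = 0.04683 h⁻¹
f_n = 1 − e^(−nkτ) = 1 − e^(−6 × 0.04683 × 12.0) = 1 − e^(−3.372) = 1 − 0.03432 ≈ 0.966

0.966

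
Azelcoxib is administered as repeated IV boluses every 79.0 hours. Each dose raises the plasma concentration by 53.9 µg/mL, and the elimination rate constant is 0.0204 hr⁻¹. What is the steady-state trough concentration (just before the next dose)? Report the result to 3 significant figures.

Fraction remaining after one interval: e^(−kτ) = e^(−0.02040 × 79.0) = 0.1996
R = 1 / (1 − 0.1996) = 1.249
Css,max = 53.9 × 1.249 = 67.34 µg/mL
Css,min = Css,max × e^(−kτ) = 67.34 × 0.1996 ≈ 13.4 µg/mL

13.4 µg/mL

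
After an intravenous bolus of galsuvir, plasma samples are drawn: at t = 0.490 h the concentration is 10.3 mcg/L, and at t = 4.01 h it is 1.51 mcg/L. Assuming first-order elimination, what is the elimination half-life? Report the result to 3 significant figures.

1.27 hours

k = ln(C₁/C₂) / (t₂ − t₁) = ln(10.3/1.51) / (4.01 − 0.490)
  = 1.920 / 3.520 = 0.5455 h⁻¹
t½ = ln 2 / k = ln 2 / 0.5455 ≈ 1.27 hours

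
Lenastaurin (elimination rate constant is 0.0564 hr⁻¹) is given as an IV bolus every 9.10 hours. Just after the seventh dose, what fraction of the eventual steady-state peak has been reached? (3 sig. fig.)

f_n = 1 − e^(−nkτ) = 1 − e^(−7 × 0.05640 × 9.10) = 1 − e^(−3.593) = 1 − 0.02752 ≈ 0.972

0.972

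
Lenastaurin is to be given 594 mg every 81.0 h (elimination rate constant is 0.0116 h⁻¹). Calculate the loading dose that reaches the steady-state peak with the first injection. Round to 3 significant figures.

Accumulation ratio R = 1 / (1 − e^(−kτ)) = 1 / (1 − e^(−0.01160×81.0)) = 1 / (1 − 0.3908) = 1.641
Loading dose = maintenance dose × R = 594 × 1.641 ≈ 975 mg

975 mg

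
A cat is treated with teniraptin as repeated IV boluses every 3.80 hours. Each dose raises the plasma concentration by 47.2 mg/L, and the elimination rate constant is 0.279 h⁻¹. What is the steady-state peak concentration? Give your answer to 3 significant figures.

72.2 mg/L

Fraction remaining after one interval: e^(−kτ) = e^(−0.2790 × 3.80) = 0.3464
R = 1 / (1 − 0.3464) = 1.530
Css,max = 47.2 × 1.530 ≈ 72.2 mg/L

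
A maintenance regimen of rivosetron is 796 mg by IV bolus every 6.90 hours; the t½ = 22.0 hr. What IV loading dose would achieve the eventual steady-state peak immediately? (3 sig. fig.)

4070 mg

k = ln 2 / 22.0 = 0.03151 hr⁻¹
Accumulation ratio R = 1 / (1 − e^(−kτ)) = 1 / (1 − e^(−0.03151×6.90)) = 1 / (1 − 0.8046) = 5.118
Loading dose = maintenance dose × R = 796 × 5.118 ≈ 4070 mg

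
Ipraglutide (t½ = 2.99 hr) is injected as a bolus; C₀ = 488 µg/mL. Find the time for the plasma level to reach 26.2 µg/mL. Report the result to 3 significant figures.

k = ln 2 / 2.99 = 0.2318 hr⁻¹
C(t) = C₀ e^(−kt)  ⇒  t = ln(C₀/C) / k
t = ln(488/26.2) / 0.2318 = 2.925 / 0.2318 ≈ 12.6 hours

12.6 hours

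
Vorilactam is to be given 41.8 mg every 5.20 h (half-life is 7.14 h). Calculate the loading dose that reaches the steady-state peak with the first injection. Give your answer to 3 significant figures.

105 mg

k = ln 2 / 7.14 = 0.09708 h⁻¹
Accumulation ratio R = 1 / (1 − e^(−kτ)) = 1 / (1 − e^(−0.09708×5.20)) = 1 / (1 − 0.6036) = 2.523
Loading dose = maintenance dose × R = 41.8 × 2.523 ≈ 105 mg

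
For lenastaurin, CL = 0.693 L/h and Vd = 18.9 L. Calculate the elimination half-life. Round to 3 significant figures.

k = CL / V = 0.693 / 18.9 = 0.03667 h⁻¹
t½ = ln 2 / k = ln 2 / 0.03667 ≈ 18.9 hours

18.9 hours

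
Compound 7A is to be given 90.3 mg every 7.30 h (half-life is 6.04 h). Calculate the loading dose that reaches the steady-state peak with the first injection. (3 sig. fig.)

k = ln 2 / 6.04 = 0.1148 h⁻¹
Accumulation ratio R = 1 / (1 − e^(−kτ)) = 1 / (1 − e^(−0.1148×7.30)) = 1 / (1 − 0.4327) = 1.763
Loading dose = maintenance dose × R = 90.3 × 1.763 ≈ 159 mg

159 mg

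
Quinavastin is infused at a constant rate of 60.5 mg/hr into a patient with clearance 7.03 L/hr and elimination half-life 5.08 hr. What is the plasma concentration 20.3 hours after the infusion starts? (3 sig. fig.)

Css = rate / CL = 60.5 / 7.03 = 8.606 mg/L
k = ln 2 / 5.08 = 0.1364 hr⁻¹
C(t) = Css (1 − e^(−kt)) = 8.606 × (1 − e^(−2.770)) = 8.606 × 0.9373 ≈ 8.07 mg/L

8.07 mg/L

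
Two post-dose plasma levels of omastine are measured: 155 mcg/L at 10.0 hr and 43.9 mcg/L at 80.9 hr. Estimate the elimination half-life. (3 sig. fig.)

39.0 hours

k = ln(C₁/C₂) / (t₂ − t₁) = ln(155/43.9) / (80.9 − 10.0)
  = 1.262 / 70.90 = 0.01779 hr⁻¹
t½ = ln 2 / k = ln 2 / 0.01779 ≈ 39.0 hours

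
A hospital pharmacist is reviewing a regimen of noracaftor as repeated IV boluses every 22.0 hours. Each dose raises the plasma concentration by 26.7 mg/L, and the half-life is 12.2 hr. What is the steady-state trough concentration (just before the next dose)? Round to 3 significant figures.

k = ln 2 / 12.2 = 0.05682 hr⁻¹
Fraction remaining after one interval: e^(−kτ) = e^(−0.05682 × 22.0) = 0.2865
R = 1 / (1 − 0.2865) = 1.402
Css,max = 26.7 × 1.402 = 37.42 mg/L
Css,min = Css,max × e^(−kτ) = 37.42 × 0.2865 ≈ 10.7 mg/L

10.7 mg/L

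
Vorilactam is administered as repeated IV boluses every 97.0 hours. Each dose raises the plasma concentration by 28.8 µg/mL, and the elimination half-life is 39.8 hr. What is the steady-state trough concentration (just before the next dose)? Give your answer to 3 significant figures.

6.52 µg/mL

k = ln 2 / 39.8 = 0.01742 hr⁻¹
Fraction remaining after one interval: e^(−kτ) = e^(−0.01742 × 97.0) = 0.1846
R = 1 / (1 − 0.1846) = 1.226
Css,max = 28.8 × 1.226 = 35.32 µg/mL
Css,min = Css,max × e^(−kτ) = 35.32 × 0.1846 ≈ 6.52 µg/mL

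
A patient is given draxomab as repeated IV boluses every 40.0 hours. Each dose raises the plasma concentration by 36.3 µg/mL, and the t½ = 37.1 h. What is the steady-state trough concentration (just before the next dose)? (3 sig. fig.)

32.7 µg/mL

k = ln 2 / 37.1 = 0.01868 h⁻¹
Fraction remaining after one interval: e^(−kτ) = e^(−0.01868 × 40.0) = 0.4736
R = 1 / (1 − 0.4736) = 1.900
Css,max = 36.3 × 1.900 = 68.96 µg/mL
Css,min = Css,max × e^(−kτ) = 68.96 × 0.4736 ≈ 32.7 µg/mL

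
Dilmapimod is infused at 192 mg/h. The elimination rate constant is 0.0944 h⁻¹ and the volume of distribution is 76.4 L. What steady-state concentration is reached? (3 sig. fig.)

CL = k · V = 0.0944 × 76.4 = 7.212 L/h
Css = rate / CL = 192 / 7.212 ≈ 26.6 mg/L

26.6 mg/L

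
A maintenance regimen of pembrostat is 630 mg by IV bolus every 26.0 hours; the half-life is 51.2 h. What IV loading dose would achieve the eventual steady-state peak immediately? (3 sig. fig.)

2120 mg

k = ln 2 / 51.2 = 0.01354 h⁻¹
Accumulation ratio R = 1 / (1 − e^(−kτ)) = 1 / (1 − e^(−0.01354×26.0)) = 1 / (1 − 0.7033) = 3.370
Loading dose = maintenance dose × R = 630 × 3.370 ≈ 2120 mg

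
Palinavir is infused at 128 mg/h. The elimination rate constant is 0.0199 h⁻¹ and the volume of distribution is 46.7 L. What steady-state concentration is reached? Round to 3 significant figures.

138 mg/L

CL = k · V = 0.0199 × 46.7 = 0.9293 L/h
Css = rate / CL = 128 / 0.9293 ≈ 138 mg/L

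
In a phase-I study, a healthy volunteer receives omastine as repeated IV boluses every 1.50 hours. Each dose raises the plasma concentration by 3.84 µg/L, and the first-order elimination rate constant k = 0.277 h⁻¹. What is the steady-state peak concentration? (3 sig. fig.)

Fraction remaining after one interval: e^(−kτ) = e^(−0.2770 × 1.50) = 0.6600
R = 1 / (1 − 0.6600) = 2.941
Css,max = 3.84 × 2.941 ≈ 11.3 µg/L

11.3 µg/L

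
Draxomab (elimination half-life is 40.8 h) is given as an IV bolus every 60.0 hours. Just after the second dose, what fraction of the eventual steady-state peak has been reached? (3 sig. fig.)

k = ln 2 / 40.8 = 0.01699 h⁻¹
f_n = 1 − e^(−nkτ) = 1 − e^(−2 × 0.01699 × 60.0) = 1 − e^(−2.039) = 1 − 0.1302 ≈ 0.870

0.870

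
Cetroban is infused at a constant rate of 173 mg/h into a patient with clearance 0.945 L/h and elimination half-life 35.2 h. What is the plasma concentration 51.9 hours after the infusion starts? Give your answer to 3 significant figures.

Css = rate / CL = 173 / 0.945 = 183.1 mg/L
k = ln 2 / 35.2 = 0.01969 h⁻¹
C(t) = Css (1 − e^(−kt)) = 183.1 × (1 − e^(−1.022)) = 183.1 × 0.6401 ≈ 117 mg/L

117 mg/L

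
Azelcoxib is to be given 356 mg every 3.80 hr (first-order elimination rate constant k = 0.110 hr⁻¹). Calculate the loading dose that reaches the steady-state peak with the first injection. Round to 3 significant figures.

Accumulation ratio R = 1 / (1 − e^(−kτ)) = 1 / (1 − e^(−0.1100×3.80)) = 1 / (1 − 0.6584) = 2.927
Loading dose = maintenance dose × R = 356 × 2.927 ≈ 1040 mg

1040 mg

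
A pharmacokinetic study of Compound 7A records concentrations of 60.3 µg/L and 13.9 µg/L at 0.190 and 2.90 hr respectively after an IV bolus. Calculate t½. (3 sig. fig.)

k = ln(C₁/C₂) / (t₂ − t₁) = ln(60.3/13.9) / (2.90 − 0.190)
  = 1.467 / 2.710 = 0.5415 hr⁻¹
t½ = ln 2 / k = ln 2 / 0.5415 ≈ 1.28 hours

1.28 hours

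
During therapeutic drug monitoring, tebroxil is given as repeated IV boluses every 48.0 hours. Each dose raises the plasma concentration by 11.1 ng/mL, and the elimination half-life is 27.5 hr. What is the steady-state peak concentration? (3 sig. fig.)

15.8 ng/mL

k = ln 2 / 27.5 = 0.02521 hr⁻¹
Fraction remaining after one interval: e^(−kτ) = e^(−0.02521 × 48.0) = 0.2982
R = 1 / (1 − 0.2982) = 1.425
Css,max = 11.1 × 1.425 ≈ 15.8 ng/mL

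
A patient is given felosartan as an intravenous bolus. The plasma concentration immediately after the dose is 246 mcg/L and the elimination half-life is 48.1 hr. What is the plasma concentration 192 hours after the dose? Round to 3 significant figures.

15.5 mcg/L

k = ln 2 / 48.1 = 0.01441 hr⁻¹
C(t) = C₀ e^(−kt) = 246 × e^(−0.01441 × 192) = 246 × e^(−2.767) = 246 × 0.06286 ≈ 15.5 mcg/L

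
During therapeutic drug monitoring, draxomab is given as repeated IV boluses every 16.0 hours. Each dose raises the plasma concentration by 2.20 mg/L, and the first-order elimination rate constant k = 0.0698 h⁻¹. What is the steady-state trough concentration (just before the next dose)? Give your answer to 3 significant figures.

1.07 mg/L

Fraction remaining after one interval: e^(−kτ) = e^(−0.06980 × 16.0) = 0.3273
R = 1 / (1 − 0.3273) = 1.487
Css,max = 2.20 × 1.487 = 3.271 mg/L
Css,min = Css,max × e^(−kτ) = 3.271 × 0.3273 ≈ 1.07 mg/L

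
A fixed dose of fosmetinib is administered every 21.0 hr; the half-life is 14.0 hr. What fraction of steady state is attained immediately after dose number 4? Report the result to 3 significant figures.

k = ln 2 / 14.0 = 0.04951 hr⁻¹
f_n = 1 − e^(−nkτ) = 1 − e^(−4 × 0.04951 × 21.0) = 1 − e^(−4.159) = 1 − 0.01563 ≈ 0.984

0.984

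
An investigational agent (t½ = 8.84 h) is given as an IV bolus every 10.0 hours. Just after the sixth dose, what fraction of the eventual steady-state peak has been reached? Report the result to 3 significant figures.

k = ln 2 / 8.84 = 0.07841 h⁻¹
f_n = 1 − e^(−nkτ) = 1 − e^(−6 × 0.07841 × 10.0) = 1 − e^(−4.705) = 1 − 0.009053 ≈ 0.991

0.991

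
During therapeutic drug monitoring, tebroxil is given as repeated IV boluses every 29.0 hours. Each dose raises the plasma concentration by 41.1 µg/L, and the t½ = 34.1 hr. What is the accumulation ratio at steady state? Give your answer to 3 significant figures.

2.25

k = ln 2 / 34.1 = 0.02033 hr⁻¹
Fraction remaining after one interval: e^(−kτ) = e^(−0.02033 × 29.0) = 0.5546
R = 1 / (1 − 0.5546) = 1 / 0.4454 ≈ 2.25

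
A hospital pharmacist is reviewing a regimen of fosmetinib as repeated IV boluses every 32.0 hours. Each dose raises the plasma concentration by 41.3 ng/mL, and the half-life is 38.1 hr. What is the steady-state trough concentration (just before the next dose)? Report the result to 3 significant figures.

52.3 ng/mL

k = ln 2 / 38.1 = 0.01819 hr⁻¹
Fraction remaining after one interval: e^(−kτ) = e^(−0.01819 × 32.0) = 0.5587
R = 1 / (1 − 0.5587) = 2.266
Css,max = 41.3 × 2.266 = 93.58 ng/mL
Css,min = Css,max × e^(−kτ) = 93.58 × 0.5587 ≈ 52.3 ng/mL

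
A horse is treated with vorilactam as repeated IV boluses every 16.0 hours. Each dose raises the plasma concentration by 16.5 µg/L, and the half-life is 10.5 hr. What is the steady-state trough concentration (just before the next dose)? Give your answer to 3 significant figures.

k = ln 2 / 10.5 = 0.06601 hr⁻¹
Fraction remaining after one interval: e^(−kτ) = e^(−0.06601 × 16.0) = 0.3478
R = 1 / (1 − 0.3478) = 1.533
Css,max = 16.5 × 1.533 = 25.30 µg/L
Css,min = Css,max × e^(−kτ) = 25.30 × 0.3478 ≈ 8.80 µg/L

8.80 µg/L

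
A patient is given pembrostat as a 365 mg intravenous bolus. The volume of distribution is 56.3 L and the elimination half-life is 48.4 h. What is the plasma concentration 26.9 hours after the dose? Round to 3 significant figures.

C₀ = dose / V = 365 / 56.3 = 6.483 µg/mL
k = ln 2 / 48.4 = 0.01432 h⁻¹
C(t) = C₀ e^(−kt) = 6.483 × e^(−0.01432 × 26.9) = 6.483 × e^(−0.3852) = 6.483 × 0.6803 ≈ 4.41 µg/mL

4.41 µg/mL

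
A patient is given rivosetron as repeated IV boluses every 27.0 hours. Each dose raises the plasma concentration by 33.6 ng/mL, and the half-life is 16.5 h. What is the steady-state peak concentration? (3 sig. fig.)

k = ln 2 / 16.5 = 0.04201 h⁻¹
Fraction remaining after one interval: e^(−kτ) = e^(−0.04201 × 27.0) = 0.3217
R = 1 / (1 − 0.3217) = 1.474
Css,max = 33.6 × 1.474 ≈ 49.5 ng/mL

49.5 ng/mL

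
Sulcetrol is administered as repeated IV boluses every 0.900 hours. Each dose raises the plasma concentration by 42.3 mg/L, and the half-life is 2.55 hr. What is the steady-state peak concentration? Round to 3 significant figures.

195 mg/L

k = ln 2 / 2.55 = 0.2718 hr⁻¹
Fraction remaining after one interval: e^(−kτ) = e^(−0.2718 × 0.900) = 0.7830
R = 1 / (1 − 0.7830) = 4.608
Css,max = 42.3 × 4.608 ≈ 195 mg/L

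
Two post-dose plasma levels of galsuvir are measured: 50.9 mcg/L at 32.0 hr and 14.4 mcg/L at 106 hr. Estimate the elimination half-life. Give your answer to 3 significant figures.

k = ln(C₁/C₂) / (t₂ − t₁) = ln(50.9/14.4) / (106 − 32.0)
  = 1.263 / 74.00 = 0.01706 hr⁻¹
t½ = ln 2 / k = ln 2 / 0.01706 ≈ 40.6 hours

40.6 hours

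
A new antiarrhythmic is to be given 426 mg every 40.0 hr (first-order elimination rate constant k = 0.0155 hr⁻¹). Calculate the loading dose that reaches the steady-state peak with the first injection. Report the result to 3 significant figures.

922 mg

Accumulation ratio R = 1 / (1 − e^(−kτ)) = 1 / (1 − e^(−0.01550×40.0)) = 1 / (1 − 0.5379) = 2.164
Loading dose = maintenance dose × R = 426 × 2.164 ≈ 922 mg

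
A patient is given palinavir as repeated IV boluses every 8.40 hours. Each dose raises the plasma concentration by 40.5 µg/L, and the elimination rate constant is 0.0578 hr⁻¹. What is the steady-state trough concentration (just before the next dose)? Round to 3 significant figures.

64.8 µg/L

Fraction remaining after one interval: e^(−kτ) = e^(−0.05780 × 8.40) = 0.6154
R = 1 / (1 − 0.6154) = 2.600
Css,max = 40.5 × 2.600 = 105.3 µg/L
Css,min = Css,max × e^(−kτ) = 105.3 × 0.6154 ≈ 64.8 µg/L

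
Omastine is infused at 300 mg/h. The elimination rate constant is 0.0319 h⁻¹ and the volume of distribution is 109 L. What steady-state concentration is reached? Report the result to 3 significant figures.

86.3 mg/L

CL = k · V = 0.0319 × 109 = 3.477 L/h
Css = rate / CL = 300 / 3.477 ≈ 86.3 mg/L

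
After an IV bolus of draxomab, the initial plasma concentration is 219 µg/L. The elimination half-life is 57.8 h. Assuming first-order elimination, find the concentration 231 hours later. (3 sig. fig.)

13.7 µg/L

k = ln 2 / 57.8 = 0.01199 h⁻¹
231 h is 3.997 half-lives, so C = 219 × (1/2)^3.997 = 219 × 0.06265 ≈ 13.7 µg/L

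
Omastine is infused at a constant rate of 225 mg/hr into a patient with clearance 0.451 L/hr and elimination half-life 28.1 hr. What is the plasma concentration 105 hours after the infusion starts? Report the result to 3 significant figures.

Css = rate / CL = 225 / 0.451 = 498.9 mg/L
k = ln 2 / 28.1 = 0.02467 hr⁻¹
C(t) = Css (1 − e^(−kt)) = 498.9 × (1 − e^(−2.590)) = 498.9 × 0.9250 ≈ 461 mg/L

461 mg/L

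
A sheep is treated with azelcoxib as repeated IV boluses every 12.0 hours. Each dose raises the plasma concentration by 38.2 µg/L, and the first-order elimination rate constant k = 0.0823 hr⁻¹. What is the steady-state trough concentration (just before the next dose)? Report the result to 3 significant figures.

Fraction remaining after one interval: e^(−kτ) = e^(−0.08230 × 12.0) = 0.3725
R = 1 / (1 − 0.3725) = 1.594
Css,max = 38.2 × 1.594 = 60.87 µg/L
Css,min = Css,max × e^(−kτ) = 60.87 × 0.3725 ≈ 22.7 µg/L

22.7 µg/L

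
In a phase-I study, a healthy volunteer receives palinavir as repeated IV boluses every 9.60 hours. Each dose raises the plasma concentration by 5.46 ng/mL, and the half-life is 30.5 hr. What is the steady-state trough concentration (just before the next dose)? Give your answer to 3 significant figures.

k = ln 2 / 30.5 = 0.02273 hr⁻¹
Fraction remaining after one interval: e^(−kτ) = e^(−0.02273 × 9.60) = 0.8040
R = 1 / (1 − 0.8040) = 5.102
Css,max = 5.46 × 5.102 = 27.86 ng/mL
Css,min = Css,max × e^(−kτ) = 27.86 × 0.8040 ≈ 22.4 ng/mL

22.4 ng/mL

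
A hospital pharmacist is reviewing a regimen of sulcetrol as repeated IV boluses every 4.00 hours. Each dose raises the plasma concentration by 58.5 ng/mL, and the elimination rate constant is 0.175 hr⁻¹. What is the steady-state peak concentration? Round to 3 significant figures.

Fraction remaining after one interval: e^(−kτ) = e^(−0.1750 × 4.00) = 0.4966
R = 1 / (1 − 0.4966) = 1.986
Css,max = 58.5 × 1.986 ≈ 116 ng/mL

116 ng/mL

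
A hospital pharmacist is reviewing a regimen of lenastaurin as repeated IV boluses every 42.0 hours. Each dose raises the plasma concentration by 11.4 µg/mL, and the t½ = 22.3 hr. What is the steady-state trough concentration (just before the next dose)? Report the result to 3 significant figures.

k = ln 2 / 22.3 = 0.03108 hr⁻¹
Fraction remaining after one interval: e^(−kτ) = e^(−0.03108 × 42.0) = 0.2710
R = 1 / (1 − 0.2710) = 1.372
Css,max = 11.4 × 1.372 = 15.64 µg/mL
Css,min = Css,max × e^(−kτ) = 15.64 × 0.2710 ≈ 4.24 µg/mL

4.24 µg/mL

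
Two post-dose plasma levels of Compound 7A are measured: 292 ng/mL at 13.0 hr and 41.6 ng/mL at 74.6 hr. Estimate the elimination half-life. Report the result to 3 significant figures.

21.9 hours

k = ln(C₁/C₂) / (t₂ − t₁) = ln(292/41.6) / (74.6 − 13.0)
  = 1.949 / 61.60 = 0.03163 hr⁻¹
t½ = ln 2 / k = ln 2 / 0.03163 ≈ 21.9 hours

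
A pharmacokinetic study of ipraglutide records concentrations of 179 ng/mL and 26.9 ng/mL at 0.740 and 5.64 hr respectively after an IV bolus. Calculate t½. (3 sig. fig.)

k = ln(C₁/C₂) / (t₂ − t₁) = ln(179/26.9) / (5.64 − 0.740)
  = 1.895 / 4.900 = 0.3868 hr⁻¹
t½ = ln 2 / k = ln 2 / 0.3868 ≈ 1.79 hours

1.79 hours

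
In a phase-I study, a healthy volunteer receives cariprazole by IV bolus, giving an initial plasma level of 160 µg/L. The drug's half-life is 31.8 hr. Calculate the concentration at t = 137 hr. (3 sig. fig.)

k = ln 2 / 31.8 = 0.02180 hr⁻¹
137 hr is 4.308 half-lives, so C = 160 × (1/2)^4.308 = 160 × 0.05048 ≈ 8.08 µg/L

8.08 µg/L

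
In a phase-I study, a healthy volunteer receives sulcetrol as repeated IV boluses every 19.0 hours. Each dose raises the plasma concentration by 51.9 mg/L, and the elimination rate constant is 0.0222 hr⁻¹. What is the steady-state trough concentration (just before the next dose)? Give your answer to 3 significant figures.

Fraction remaining after one interval: e^(−kτ) = e^(−0.02220 × 19.0) = 0.6559
R = 1 / (1 − 0.6559) = 2.906
Css,max = 51.9 × 2.906 = 150.8 mg/L
Css,min = Css,max × e^(−kτ) = 150.8 × 0.6559 ≈ 98.9 mg/L

98.9 mg/L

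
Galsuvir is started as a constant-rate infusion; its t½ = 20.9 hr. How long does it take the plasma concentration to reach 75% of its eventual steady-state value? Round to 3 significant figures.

41.8 hours

k = ln 2 / 20.9 = 0.03316 hr⁻¹
f = 1 − e^(−kt)  ⇒  t = −ln(1 − f) / k
t = −ln(1 − 0.75) / 0.03316 = 1.386 / 0.03316 ≈ 41.8 hours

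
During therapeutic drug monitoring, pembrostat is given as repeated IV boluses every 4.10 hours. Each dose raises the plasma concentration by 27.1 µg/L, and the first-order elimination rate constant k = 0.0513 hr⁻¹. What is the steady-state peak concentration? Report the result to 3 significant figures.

Fraction remaining after one interval: e^(−kτ) = e^(−0.05130 × 4.10) = 0.8103
R = 1 / (1 − 0.8103) = 5.272
Css,max = 27.1 × 5.272 ≈ 143 µg/L

143 µg/L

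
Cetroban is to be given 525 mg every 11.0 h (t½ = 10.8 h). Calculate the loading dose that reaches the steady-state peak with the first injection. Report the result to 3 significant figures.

k = ln 2 / 10.8 = 0.06418 h⁻¹
Accumulation ratio R = 1 / (1 − e^(−kτ)) = 1 / (1 − e^(−0.06418×11.0)) = 1 / (1 − 0.4936) = 1.975
Loading dose = maintenance dose × R = 525 × 1.975 ≈ 1040 mg

1040 mg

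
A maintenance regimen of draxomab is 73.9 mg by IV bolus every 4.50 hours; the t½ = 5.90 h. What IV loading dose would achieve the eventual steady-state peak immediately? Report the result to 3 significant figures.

k = ln 2 / 5.90 = 0.1175 h⁻¹
Accumulation ratio R = 1 / (1 − e^(−kτ)) = 1 / (1 − e^(−0.1175×4.50)) = 1 / (1 − 0.5894) = 2.435
Loading dose = maintenance dose × R = 73.9 × 2.435 ≈ 180 mg

180 mg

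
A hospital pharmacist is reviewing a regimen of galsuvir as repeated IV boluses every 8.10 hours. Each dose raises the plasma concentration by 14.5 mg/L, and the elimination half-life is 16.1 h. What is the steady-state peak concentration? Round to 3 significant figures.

49.3 mg/L

k = ln 2 / 16.1 = 0.04305 h⁻¹
Fraction remaining after one interval: e^(−kτ) = e^(−0.04305 × 8.10) = 0.7056
R = 1 / (1 − 0.7056) = 3.397
Css,max = 14.5 × 3.397 ≈ 49.3 mg/L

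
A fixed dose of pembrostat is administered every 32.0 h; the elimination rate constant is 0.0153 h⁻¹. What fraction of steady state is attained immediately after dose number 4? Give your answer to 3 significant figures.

0.859

f_n = 1 − e^(−nkτ) = 1 − e^(−4 × 0.01530 × 32.0) = 1 − e^(−1.958) = 1 − 0.1411 ≈ 0.859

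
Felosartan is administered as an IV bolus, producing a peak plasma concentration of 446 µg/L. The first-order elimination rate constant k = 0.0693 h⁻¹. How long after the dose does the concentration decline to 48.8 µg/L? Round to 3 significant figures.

C(t) = C₀ e^(−kt)  ⇒  t = ln(C₀/C) / k
t = ln(446/48.8) / 0.06930 = 2.213 / 0.06930 ≈ 31.9 hours

31.9 hours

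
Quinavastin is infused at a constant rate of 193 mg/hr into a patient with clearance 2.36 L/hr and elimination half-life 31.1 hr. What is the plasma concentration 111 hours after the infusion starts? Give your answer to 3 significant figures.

Css = rate / CL = 193 / 2.36 = 81.78 µg/mL
k = ln 2 / 31.1 = 0.02229 hr⁻¹
C(t) = Css (1 − e^(−kt)) = 81.78 × (1 − e^(−2.474)) = 81.78 × 0.9157 ≈ 74.9 µg/mL

74.9 µg/mL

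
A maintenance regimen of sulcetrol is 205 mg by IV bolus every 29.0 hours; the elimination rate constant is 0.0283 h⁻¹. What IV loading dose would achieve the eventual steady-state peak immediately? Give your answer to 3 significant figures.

Accumulation ratio R = 1 / (1 − e^(−kτ)) = 1 / (1 − e^(−0.02830×29.0)) = 1 / (1 − 0.4401) = 1.786
Loading dose = maintenance dose × R = 205 × 1.786 ≈ 366 mg

366 mg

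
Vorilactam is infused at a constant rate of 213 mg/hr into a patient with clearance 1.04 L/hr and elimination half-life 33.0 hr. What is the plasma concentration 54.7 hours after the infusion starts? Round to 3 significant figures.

Css = rate / CL = 213 / 1.04 = 204.8 mg/L
k = ln 2 / 33.0 = 0.02100 hr⁻¹
C(t) = Css (1 − e^(−kt)) = 204.8 × (1 − e^(−1.149)) = 204.8 × 0.6830 ≈ 140 mg/L

140 mg/L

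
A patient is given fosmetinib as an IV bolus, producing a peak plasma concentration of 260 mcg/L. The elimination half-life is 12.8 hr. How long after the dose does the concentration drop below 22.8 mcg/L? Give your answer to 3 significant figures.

k = ln 2 / 12.8 = 0.05415 hr⁻¹
C(t) = C₀ e^(−kt)  ⇒  t = ln(C₀/C) / k
t = ln(260/22.8) / 0.05415 = 2.434 / 0.05415 ≈ 44.9 hours

44.9 hours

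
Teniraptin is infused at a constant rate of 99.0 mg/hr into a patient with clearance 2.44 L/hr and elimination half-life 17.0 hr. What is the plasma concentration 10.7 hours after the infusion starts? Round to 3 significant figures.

14.3 µg/mL

Css = rate / CL = 99.0 / 2.44 = 40.57 µg/mL
k = ln 2 / 17.0 = 0.04077 hr⁻¹
C(t) = Css (1 − e^(−kt)) = 40.57 × (1 − e^(−0.4363)) = 40.57 × 0.3536 ≈ 14.3 µg/mL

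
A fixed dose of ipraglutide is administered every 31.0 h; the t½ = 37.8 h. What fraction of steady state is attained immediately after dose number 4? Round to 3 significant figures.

0.897

k = ln 2 / 37.8 = 0.01834 h⁻¹
f_n = 1 − e^(−nkτ) = 1 − e^(−4 × 0.01834 × 31.0) = 1 − e^(−2.274) = 1 − 0.1029 ≈ 0.897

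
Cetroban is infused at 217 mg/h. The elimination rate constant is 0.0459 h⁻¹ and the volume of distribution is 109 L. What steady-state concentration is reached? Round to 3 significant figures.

CL = k · V = 0.0459 × 109 = 5.003 L/h
Css = rate / CL = 217 / 5.003 ≈ 43.4 mg/L

43.4 mg/L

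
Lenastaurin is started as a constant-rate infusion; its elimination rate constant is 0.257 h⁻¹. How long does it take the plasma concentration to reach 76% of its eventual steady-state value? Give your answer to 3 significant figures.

5.55 hours

f = 1 − e^(−kt)  ⇒  t = −ln(1 − f) / k
t = −ln(1 − 0.76) / 0.2570 = 1.427 / 0.2570 ≈ 5.55 hours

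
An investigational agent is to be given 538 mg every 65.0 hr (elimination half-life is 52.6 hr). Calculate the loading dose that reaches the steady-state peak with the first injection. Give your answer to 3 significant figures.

k = ln 2 / 52.6 = 0.01318 hr⁻¹
Accumulation ratio R = 1 / (1 − e^(−kτ)) = 1 / (1 − e^(−0.01318×65.0)) = 1 / (1 − 0.4246) = 1.738
Loading dose = maintenance dose × R = 538 × 1.738 ≈ 935 mg

935 mg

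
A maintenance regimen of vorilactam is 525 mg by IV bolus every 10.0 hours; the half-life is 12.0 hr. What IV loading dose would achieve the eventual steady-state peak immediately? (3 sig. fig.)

1200 mg

k = ln 2 / 12.0 = 0.05776 hr⁻¹
Accumulation ratio R = 1 / (1 − e^(−kτ)) = 1 / (1 − e^(−0.05776×10.0)) = 1 / (1 − 0.5612) = 2.279
Loading dose = maintenance dose × R = 525 × 2.279 ≈ 1200 mg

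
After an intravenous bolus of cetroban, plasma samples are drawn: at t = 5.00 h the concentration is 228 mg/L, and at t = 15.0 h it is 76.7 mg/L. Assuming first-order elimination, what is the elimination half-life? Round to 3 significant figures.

6.36 hours

k = ln(C₁/C₂) / (t₂ − t₁) = ln(228/76.7) / (15.0 − 5.00)
  = 1.089 / 10.00 = 0.1089 h⁻¹
t½ = ln 2 / k = ln 2 / 0.1089 ≈ 6.36 hours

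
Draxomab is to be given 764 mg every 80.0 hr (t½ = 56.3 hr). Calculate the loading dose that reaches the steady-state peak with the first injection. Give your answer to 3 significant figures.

1220 mg

k = ln 2 / 56.3 = 0.01231 hr⁻¹
Accumulation ratio R = 1 / (1 − e^(−kτ)) = 1 / (1 − e^(−0.01231×80.0)) = 1 / (1 − 0.3735) = 1.596
Loading dose = maintenance dose × R = 764 × 1.596 ≈ 1220 mg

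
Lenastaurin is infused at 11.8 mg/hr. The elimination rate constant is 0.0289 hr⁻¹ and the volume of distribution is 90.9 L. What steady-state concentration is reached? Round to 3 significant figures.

CL = k · V = 0.0289 × 90.9 = 2.627 L/hr
Css = rate / CL = 11.8 / 2.627 ≈ 4.49 µg/mL

4.49 µg/mL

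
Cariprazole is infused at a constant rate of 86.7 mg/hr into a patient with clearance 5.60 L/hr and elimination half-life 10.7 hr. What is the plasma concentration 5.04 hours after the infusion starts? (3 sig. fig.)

4.31 mg/L

Css = rate / CL = 86.7 / 5.60 = 15.48 mg/L
k = ln 2 / 10.7 = 0.06478 hr⁻¹
C(t) = Css (1 − e^(−kt)) = 15.48 × (1 − e^(−0.3265)) = 15.48 × 0.2785 ≈ 4.31 mg/L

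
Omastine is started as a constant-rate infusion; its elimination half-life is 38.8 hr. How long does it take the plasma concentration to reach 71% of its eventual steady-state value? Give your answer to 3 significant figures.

69.3 hours

k = ln 2 / 38.8 = 0.01786 hr⁻¹
f = 1 − e^(−kt)  ⇒  t = −ln(1 − f) / k
t = −ln(1 − 0.71) / 0.01786 = 1.238 / 0.01786 ≈ 69.3 hours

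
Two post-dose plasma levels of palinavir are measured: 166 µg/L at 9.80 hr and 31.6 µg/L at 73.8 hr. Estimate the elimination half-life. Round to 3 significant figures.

k = ln(C₁/C₂) / (t₂ − t₁) = ln(166/31.6) / (73.8 − 9.80)
  = 1.659 / 64.00 = 0.02592 hr⁻¹
t½ = ln 2 / k = ln 2 / 0.02592 ≈ 26.7 hours

26.7 hours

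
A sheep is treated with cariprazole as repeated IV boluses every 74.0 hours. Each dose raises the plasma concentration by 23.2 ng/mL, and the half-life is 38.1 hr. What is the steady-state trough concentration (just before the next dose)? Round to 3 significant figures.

8.16 ng/mL

k = ln 2 / 38.1 = 0.01819 hr⁻¹
Fraction remaining after one interval: e^(−kτ) = e^(−0.01819 × 74.0) = 0.2602
R = 1 / (1 − 0.2602) = 1.352
Css,max = 23.2 × 1.352 = 31.36 ng/mL
Css,min = Css,max × e^(−kτ) = 31.36 × 0.2602 ≈ 8.16 ng/mL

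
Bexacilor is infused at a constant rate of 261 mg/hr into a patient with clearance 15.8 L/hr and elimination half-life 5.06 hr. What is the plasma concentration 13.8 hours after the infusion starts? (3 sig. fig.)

14.0 mg/L

Css = rate / CL = 261 / 15.8 = 16.52 mg/L
k = ln 2 / 5.06 = 0.1370 hr⁻¹
C(t) = Css (1 − e^(−kt)) = 16.52 × (1 − e^(−1.890)) = 16.52 × 0.8490 ≈ 14.0 mg/L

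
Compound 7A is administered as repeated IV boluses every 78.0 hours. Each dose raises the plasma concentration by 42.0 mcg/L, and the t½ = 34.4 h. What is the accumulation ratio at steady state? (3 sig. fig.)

k = ln 2 / 34.4 = 0.02015 h⁻¹
Fraction remaining after one interval: e^(−kτ) = e^(−0.02015 × 78.0) = 0.2077
R = 1 / (1 − 0.2077) = 1 / 0.7923 ≈ 1.26

1.26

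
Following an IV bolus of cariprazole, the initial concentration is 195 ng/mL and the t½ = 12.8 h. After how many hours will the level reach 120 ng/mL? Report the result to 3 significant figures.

8.97 hours

k = ln 2 / 12.8 = 0.05415 h⁻¹
C(t) = C₀ e^(−kt)  ⇒  t = ln(C₀/C) / k
t = ln(195/120) / 0.05415 = 0.4855 / 0.05415 ≈ 8.97 hours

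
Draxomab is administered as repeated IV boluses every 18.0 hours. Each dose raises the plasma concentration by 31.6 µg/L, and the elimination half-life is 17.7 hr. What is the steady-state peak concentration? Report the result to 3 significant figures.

62.5 µg/L

k = ln 2 / 17.7 = 0.03916 hr⁻¹
Fraction remaining after one interval: e^(−kτ) = e^(−0.03916 × 18.0) = 0.4942
R = 1 / (1 − 0.4942) = 1.977
Css,max = 31.6 × 1.977 ≈ 62.5 µg/L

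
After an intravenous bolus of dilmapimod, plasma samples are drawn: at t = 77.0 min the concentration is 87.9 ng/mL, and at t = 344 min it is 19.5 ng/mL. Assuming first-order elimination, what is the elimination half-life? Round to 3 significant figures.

k = ln(C₁/C₂) / (t₂ − t₁) = ln(87.9/19.5) / (344 − 77.0)
  = 1.506 / 267.0 = 0.005640 min⁻¹
t½ = ln 2 / k = ln 2 / 0.005640 ≈ 123 minutes

123 minutes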